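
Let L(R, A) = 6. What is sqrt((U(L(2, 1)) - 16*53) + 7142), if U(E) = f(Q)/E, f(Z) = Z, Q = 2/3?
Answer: sqrt(56647)/3 ≈ 79.335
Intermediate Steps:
Q = 2/3 (Q = 2*(1/3) = 2/3 ≈ 0.66667)
U(E) = 2/(3*E)
sqrt((U(L(2, 1)) - 16*53) + 7142) = sqrt(((2/3)/6 - 16*53) + 7142) = sqrt(((2/3)*(1/6) - 848) + 7142) = sqrt((1/9 - 848) + 7142) = sqrt(-7631/9 + 7142) = sqrt(56647/9) = sqrt(56647)/3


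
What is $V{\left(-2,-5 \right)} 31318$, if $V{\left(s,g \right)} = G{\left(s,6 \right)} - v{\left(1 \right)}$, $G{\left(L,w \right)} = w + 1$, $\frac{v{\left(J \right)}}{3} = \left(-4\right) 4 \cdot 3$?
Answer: $4729018$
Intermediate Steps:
$v{\left(J \right)} = -144$ ($v{\left(J \right)} = 3 \left(-4\right) 4 \cdot 3 = 3 \left(\left(-16\right) 3\right) = 3 \left(-48\right) = -144$)
$G{\left(L,w \right)} = 1 + w$
$V{\left(s,g \right)} = 151$ ($V{\left(s,g \right)} = \left(1 + 6\right) - -144 = 7 + 144 = 151$)
$V{\left(-2,-5 \right)} 31318 = 151 \cdot 31318 = 4729018$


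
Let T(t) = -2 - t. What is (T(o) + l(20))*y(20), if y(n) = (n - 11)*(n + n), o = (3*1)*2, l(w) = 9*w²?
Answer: 1293120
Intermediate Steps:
o = 6 (o = 3*2 = 6)
y(n) = 2*n*(-11 + n) (y(n) = (-11 + n)*(2*n) = 2*n*(-11 + n))
(T(o) + l(20))*y(20) = ((-2 - 1*6) + 9*20²)*(2*20*(-11 + 20)) = ((-2 - 6) + 9*400)*(2*20*9) = (-8 + 3600)*360 = 3592*360 = 1293120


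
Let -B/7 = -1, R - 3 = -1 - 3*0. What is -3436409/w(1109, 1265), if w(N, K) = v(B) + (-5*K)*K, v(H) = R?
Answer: 3436409/8001123 ≈ 0.42949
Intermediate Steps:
R = 2 (R = 3 + (-1 - 3*0) = 3 + (-1 + 0) = 3 - 1 = 2)
B = 7 (B = -7*(-1) = 7)
v(H) = 2
w(N, K) = 2 - 5*K² (w(N, K) = 2 + (-5*K)*K = 2 - 5*K²)
-3436409/w(1109, 1265) = -3436409/(2 - 5*1265²) = -3436409/(2 - 5*1600225) = -3436409/(2 - 8001125) = -3436409/(-8001123) = -3436409*(-1/8001123) = 3436409/8001123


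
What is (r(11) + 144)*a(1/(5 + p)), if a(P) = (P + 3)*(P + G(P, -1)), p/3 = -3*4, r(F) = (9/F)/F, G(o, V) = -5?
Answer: -250198416/116281 ≈ -2151.7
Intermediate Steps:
r(F) = 9/F²
p = -36 (p = 3*(-3*4) = 3*(-12) = -36)
a(P) = (-5 + P)*(3 + P) (a(P) = (P + 3)*(P - 5) = (3 + P)*(-5 + P) = (-5 + P)*(3 + P))
(r(11) + 144)*a(1/(5 + p)) = (9/11² + 144)*(-15 + (1/(5 - 36))² - 2/(5 - 36)) = (9*(1/121) + 144)*(-15 + (1/(-31))² - 2/(-31)) = (9/121 + 144)*(-15 + (-1/31)² - 2*(-1/31)) = 17433*(-15 + 1/961 + 2/31)/121 = (17433/121)*(-14352/961) = -250198416/116281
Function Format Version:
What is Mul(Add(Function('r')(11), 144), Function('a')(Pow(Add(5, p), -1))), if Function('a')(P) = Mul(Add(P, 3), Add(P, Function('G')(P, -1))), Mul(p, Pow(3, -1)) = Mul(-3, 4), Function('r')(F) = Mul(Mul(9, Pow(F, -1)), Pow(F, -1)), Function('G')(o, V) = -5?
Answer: Rational(-250198416, 116281) ≈ -2151.7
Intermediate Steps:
Function('r')(F) = Mul(9, Pow(F, -2))
p = -36 (p = Mul(3, Mul(-3, 4)) = Mul(3, -12) = -36)
Function('a')(P) = Mul(Add(-5, P), Add(3, P)) (Function('a')(P) = Mul(Add(P, 3), Add(P, -5)) = Mul(Add(3, P), Add(-5, P)) = Mul(Add(-5, P), Add(3, P)))
Mul(Add(Function('r')(11), 144), Function('a')(Pow(Add(5, p), -1))) = Mul(Add(Mul(9, Pow(11, -2)), 144), Add(-15, Pow(Pow(Add(5, -36), -1), 2), Mul(-2, Pow(Add(5, -36), -1)))) = Mul(Add(Mul(9, Rational(1, 121)), 144), Add(-15, Pow(Pow(-31, -1), 2), Mul(-2, Pow(-31, -1)))) = Mul(Add(Rational(9, 121), 144), Add(-15, Pow(Rational(-1, 31), 2), Mul(-2, Rational(-1, 31)))) = Mul(Rational(17433, 121), Add(-15, Rational(1, 961), Rational(2, 31))) = Mul(Rational(17433, 121), Rational(-14352, 961)) = Rational(-250198416, 116281)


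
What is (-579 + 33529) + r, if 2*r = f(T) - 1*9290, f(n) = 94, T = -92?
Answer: 28352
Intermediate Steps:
r = -4598 (r = (94 - 1*9290)/2 = (94 - 9290)/2 = (1/2)*(-9196) = -4598)
(-579 + 33529) + r = (-579 + 33529) - 4598 = 32950 - 4598 = 28352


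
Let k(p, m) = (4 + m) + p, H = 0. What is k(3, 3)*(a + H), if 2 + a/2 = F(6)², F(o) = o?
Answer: 680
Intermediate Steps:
k(p, m) = 4 + m + p
a = 68 (a = -4 + 2*6² = -4 + 2*36 = -4 + 72 = 68)
k(3, 3)*(a + H) = (4 + 3 + 3)*(68 + 0) = 10*68 = 680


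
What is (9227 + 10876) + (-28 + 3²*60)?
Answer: 20615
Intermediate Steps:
(9227 + 10876) + (-28 + 3²*60) = 20103 + (-28 + 9*60) = 20103 + (-28 + 540) = 20103 + 512 = 20615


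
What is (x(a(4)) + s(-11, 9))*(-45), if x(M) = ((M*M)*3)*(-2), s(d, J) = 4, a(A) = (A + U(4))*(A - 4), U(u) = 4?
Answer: -180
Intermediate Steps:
a(A) = (-4 + A)*(4 + A) (a(A) = (A + 4)*(A - 4) = (4 + A)*(-4 + A) = (-4 + A)*(4 + A))
x(M) = -6*M**2 (x(M) = (M**2*3)*(-2) = (3*M**2)*(-2) = -6*M**2)
(x(a(4)) + s(-11, 9))*(-45) = (-6*(-16 + 4**2)**2 + 4)*(-45) = (-6*(-16 + 16)**2 + 4)*(-45) = (-6*0**2 + 4)*(-45) = (-6*0 + 4)*(-45) = (0 + 4)*(-45) = 4*(-45) = -180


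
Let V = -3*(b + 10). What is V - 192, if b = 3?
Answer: -231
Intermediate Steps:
V = -39 (V = -3*(3 + 10) = -3*13 = -39)
V - 192 = -39 - 192 = -231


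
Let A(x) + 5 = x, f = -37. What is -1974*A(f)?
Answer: 82908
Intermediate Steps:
A(x) = -5 + x
-1974*A(f) = -1974*(-5 - 37) = -1974*(-42) = 82908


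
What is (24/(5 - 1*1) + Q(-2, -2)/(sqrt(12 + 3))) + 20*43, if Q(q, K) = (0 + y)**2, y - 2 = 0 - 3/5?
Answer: 866 + 49*sqrt(15)/375 ≈ 866.51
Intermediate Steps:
y = 7/5 (y = 2 + (0 - 3/5) = 2 - 3/5 = 7/5 ≈ 1.4000)
Q(q, K) = 49/25 (Q(q, K) = (0 + 7/5)**2 = (7/5)**2 = 49/25)
(24/(5 - 1*1) + Q(-2, -2)/(sqrt(12 + 3))) + 20*43 = (24/(5 - 1*1) + 49/(25*(sqrt(12 + 3)))) + 20*43 = (24/(5 - 1) + 49/(25*(sqrt(15)))) + 860 = (24/4 + 49*(sqrt(15)/15)/25) + 860 = (24*(1/4) + 49*sqrt(15)/375) + 860 = (6 + 49*sqrt(15)/375) + 860 = 866 + 49*sqrt(15)/375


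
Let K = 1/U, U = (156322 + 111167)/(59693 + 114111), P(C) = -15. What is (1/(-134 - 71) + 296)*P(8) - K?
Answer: -48700021057/10967049 ≈ -4440.6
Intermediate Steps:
U = 267489/173804 ≈ 1.5390
K = 173804/267489 (K = 1/(267489/173804) = 173804/267489 ≈ 0.64976)
(1/(-134 - 71) + 296)*P(8) - K = (1/(-134 - 71) + 296)*(-15) - 1*173804/267489 = (1/(-205) + 296)*(-15) - 173804/267489 = (-1/205 + 296)*(-15) - 173804/267489 = (60679/205)*(-15) - 173804/267489 = -182037/41 - 173804/267489 = -48700021057/10967049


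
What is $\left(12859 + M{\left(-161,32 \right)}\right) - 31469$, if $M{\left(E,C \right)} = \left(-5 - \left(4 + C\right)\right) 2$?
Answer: $-18692$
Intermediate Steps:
$M{\left(E,C \right)} = -18 - 2 C$ ($M{\left(E,C \right)} = \left(-9 - C\right) 2 = -18 - 2 C$)
$\left(12859 + M{\left(-161,32 \right)}\right) - 31469 = \left(12859 - 82\right) - 31469 = 12777 - 31469 = -18692$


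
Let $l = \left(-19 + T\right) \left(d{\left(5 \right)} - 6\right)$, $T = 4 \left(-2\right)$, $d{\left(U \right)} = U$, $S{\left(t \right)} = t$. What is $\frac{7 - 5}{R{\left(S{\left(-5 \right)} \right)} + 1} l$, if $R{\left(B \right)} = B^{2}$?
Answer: $\frac{27}{13} \approx 2.0769$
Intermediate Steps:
$T = -8$
$l = 27$ ($l = \left(-19 - 8\right) \left(5 - 6\right) = \left(-27\right) \left(-1\right) = 27$)
$\frac{7 - 5}{R{\left(S{\left(-5 \right)} \right)} + 1} l = \frac{7 - 5}{\left(-5\right)^{2} + 1} \cdot 27 = \frac{2}{25 + 1} \cdot 27 = \frac{2}{26} \cdot 27 = 2 \cdot \frac{1}{26} \cdot 27 = \frac{1}{13} \cdot 27 = \frac{27}{13}$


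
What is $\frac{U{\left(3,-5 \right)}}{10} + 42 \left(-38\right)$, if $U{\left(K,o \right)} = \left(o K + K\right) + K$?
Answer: $- \frac{15969}{10} \approx -1596.9$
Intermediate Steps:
$U{\left(K,o \right)} = 2 K + K o$ ($U{\left(K,o \right)} = \left(K o + K\right) + K = \left(K + K o\right) + K = 2 K + K o$)
$\frac{U{\left(3,-5 \right)}}{10} + 42 \left(-38\right) = \frac{3 \left(2 - 5\right)}{10} + 42 \left(-38\right) = 3 \left(-3\right) \frac{1}{10} - 1596 = \left(-9\right) \frac{1}{10} - 1596 = - \frac{9}{10} - 1596 = - \frac{15969}{10}$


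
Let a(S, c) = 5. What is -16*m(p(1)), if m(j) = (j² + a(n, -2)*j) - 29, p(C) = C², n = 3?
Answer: 368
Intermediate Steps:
m(j) = -29 + j² + 5*j (m(j) = (j² + 5*j) - 29 = -29 + j² + 5*j)
-16*m(p(1)) = -16*(-29 + (1²)² + 5*1²) = -16*(-29 + 1² + 5*1) = -16*(-29 + 1 + 5) = -16*(-23) = 368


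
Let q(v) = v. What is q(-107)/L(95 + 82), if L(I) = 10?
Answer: -107/10 ≈ -10.700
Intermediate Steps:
q(-107)/L(95 + 82) = -107/10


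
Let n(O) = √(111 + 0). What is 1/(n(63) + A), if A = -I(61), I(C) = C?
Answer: -61/3610 - √111/3610 ≈ -0.019816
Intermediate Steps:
n(O) = √111
A = -61 (A = -1*61 = -61)
1/(n(63) + A) = 1/(√111 - 61) = 1/(-61 + √111)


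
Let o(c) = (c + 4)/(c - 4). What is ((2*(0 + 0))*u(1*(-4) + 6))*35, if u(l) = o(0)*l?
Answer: 0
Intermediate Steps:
o(c) = (4 + c)/(-4 + c)
u(l) = -l (u(l) = ((4 + 0)/(-4 + 0))*l = (4/(-4))*l = (-1/4*4)*l = -l)
((2*(0 + 0))*u(1*(-4) + 6))*35 = ((2*(0 + 0))*(-(1*(-4) + 6)))*35 = ((2*0)*(-(-4 + 6)))*35 = (0*(-1*2))*35 = (0*(-2))*35 = 0*35 = 0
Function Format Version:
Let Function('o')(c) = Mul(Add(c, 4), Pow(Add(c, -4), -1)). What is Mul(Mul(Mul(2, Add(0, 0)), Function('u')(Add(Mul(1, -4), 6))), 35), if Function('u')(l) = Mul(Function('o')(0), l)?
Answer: 0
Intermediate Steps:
Function('o')(c) = Mul(Pow(Add(-4, c), -1), Add(4, c)) (Function('o')(c) = Mul(Add(4, c), Pow(Add(-4, c), -1)) = Mul(Pow(Add(-4, c), -1), Add(4, c)))
Function('u')(l) = Mul(-1, l) (Function('u')(l) = Mul(Mul(Pow(Add(-4, 0), -1), Add(4, 0)), l) = Mul(Mul(Pow(-4, -1), 4), l) = Mul(Mul(Rational(-1, 4), 4), l) = Mul(-1, l))
Mul(Mul(Mul(2, Add(0, 0)), Function('u')(Add(Mul(1, -4), 6))), 35) = Mul(Mul(Mul(2, Add(0, 0)), Mul(-1, Add(Mul(1, -4), 6))), 35) = Mul(Mul(Mul(2, 0), Mul(-1, Add(-4, 6))), 35) = Mul(Mul(0, Mul(-1, 2)), 35) = Mul(Mul(0, -2), 35) = Mul(0, 35) = 0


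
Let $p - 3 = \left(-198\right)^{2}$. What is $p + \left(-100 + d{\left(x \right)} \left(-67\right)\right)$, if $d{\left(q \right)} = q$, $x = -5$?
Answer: $39442$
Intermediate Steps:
$p = 39207$ ($p = 3 + \left(-198\right)^{2} = 3 + 39204 = 39207$)
$p + \left(-100 + d{\left(x \right)} \left(-67\right)\right) = 39207 - -235 = 39207 + \left(-100 + 335\right) = 39207 + 235 = 39442$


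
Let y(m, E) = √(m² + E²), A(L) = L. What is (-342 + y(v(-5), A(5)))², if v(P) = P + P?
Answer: 117089 - 3420*√5 ≈ 1.0944e+5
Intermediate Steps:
v(P) = 2*P
y(m, E) = √(E² + m²)
(-342 + y(v(-5), A(5)))² = (-342 + √(5² + (2*(-5))²))² = (-342 + √(25 + (-10)²))² = (-342 + √(25 + 100))² = (-342 + √125)² = (-342 + 5*√5)²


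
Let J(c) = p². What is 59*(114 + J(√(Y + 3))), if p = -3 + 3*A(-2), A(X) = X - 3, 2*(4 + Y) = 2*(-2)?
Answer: 25842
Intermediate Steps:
Y = -6 (Y = -4 + (2*(-2))/2 = -4 + (½)*(-4) = -4 - 2 = -6)
A(X) = -3 + X
p = -18 (p = -3 + 3*(-3 - 2) = -3 + 3*(-5) = -3 - 15 = -18)
J(c) = 324 (J(c) = (-18)² = 324)
59*(114 + J(√(Y + 3))) = 59*(114 + 324) = 59*438 = 25842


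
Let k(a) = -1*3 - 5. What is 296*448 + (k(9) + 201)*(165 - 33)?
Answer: 158084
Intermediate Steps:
k(a) = -8 (k(a) = -3 - 5 = -8)
296*448 + (k(9) + 201)*(165 - 33) = 296*448 + (-8 + 201)*(165 - 33) = 132608 + 193*132 = 132608 + 25476 = 158084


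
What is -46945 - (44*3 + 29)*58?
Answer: -56283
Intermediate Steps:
-46945 - (44*3 + 29)*58 = -46945 - (132 + 29)*58 = -46945 - 161*58 = -46945 - 1*9338 = -46945 - 9338 = -56283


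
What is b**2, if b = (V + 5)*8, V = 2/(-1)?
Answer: 576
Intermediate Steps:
V = -2 (V = 2*(-1) = -2)
b = 24 (b = (-2 + 5)*8 = 3*8 = 24)
b**2 = 24**2 = 576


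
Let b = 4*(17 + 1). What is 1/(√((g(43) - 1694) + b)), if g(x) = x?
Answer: -I*√1579/1579 ≈ -0.025166*I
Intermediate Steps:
b = 72 (b = 4*18 = 72)
1/(√((g(43) - 1694) + b)) = 1/(√((43 - 1694) + 72)) = 1/(√(-1651 + 72)) = 1/(√(-1579)) = 1/(I*√1579) = -I*√1579/1579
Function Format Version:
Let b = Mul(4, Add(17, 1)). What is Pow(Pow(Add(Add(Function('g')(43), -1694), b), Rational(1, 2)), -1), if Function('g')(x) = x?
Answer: Mul(Rational(-1, 1579), I, Pow(1579, Rational(1, 2))) ≈ Mul(-0.025166, I)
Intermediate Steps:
b = 72 (b = Mul(4, 18) = 72)
Pow(Pow(Add(Add(Function('g')(43), -1694), b), Rational(1, 2)), -1) = Pow(Pow(Add(Add(43, -1694), 72), Rational(1, 2)), -1) = Pow(Pow(Add(-1651, 72), Rational(1, 2)), -1) = Pow(Pow(-1579, Rational(1, 2)), -1) = Pow(Mul(I, Pow(1579, Rational(1, 2))), -1) = Mul(Rational(-1, 1579), I, Pow(1579, Rational(1, 2)))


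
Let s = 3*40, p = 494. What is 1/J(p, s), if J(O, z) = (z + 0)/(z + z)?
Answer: 2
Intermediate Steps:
s = 120
J(O, z) = 1/2 (J(O, z) = z/((2*z)) = z*(1/(2*z)) = 1/2)
1/J(p, s) = 1/(1/2) = 2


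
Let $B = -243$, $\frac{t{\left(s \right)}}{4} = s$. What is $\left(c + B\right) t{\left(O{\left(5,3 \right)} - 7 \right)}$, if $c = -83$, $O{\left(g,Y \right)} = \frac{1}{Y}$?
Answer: $\frac{26080}{3} \approx 8693.3$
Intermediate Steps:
$t{\left(s \right)} = 4 s$
$\left(c + B\right) t{\left(O{\left(5,3 \right)} - 7 \right)} = \left(-83 - 243\right) 4 \left(\frac{1}{3} - 7\right) = - 326 \cdot 4 \left(\frac{1}{3} - 7\right) = - 326 \cdot 4 \left(- \frac{20}{3}\right) = \left(-326\right) \left(- \frac{80}{3}\right) = \frac{26080}{3}$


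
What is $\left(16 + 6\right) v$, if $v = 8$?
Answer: $176$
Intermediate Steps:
$\left(16 + 6\right) v = \left(16 + 6\right) 8 = 22 \cdot 8 = 176$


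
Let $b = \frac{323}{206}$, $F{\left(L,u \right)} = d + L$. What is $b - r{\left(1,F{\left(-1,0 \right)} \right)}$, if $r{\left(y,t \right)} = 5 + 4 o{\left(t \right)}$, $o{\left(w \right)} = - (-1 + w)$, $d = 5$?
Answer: $\frac{1765}{206} \approx 8.568$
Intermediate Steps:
$F{\left(L,u \right)} = 5 + L$
$o{\left(w \right)} = 1 - w$
$b = \frac{323}{206}$ ($b = 323 \cdot \frac{1}{206} = \frac{323}{206} \approx 1.568$)
$r{\left(y,t \right)} = 9 - 4 t$ ($r{\left(y,t \right)} = 5 + 4 \left(1 - t\right) = 5 - \left(-4 + 4 t\right) = 9 - 4 t$)
$b - r{\left(1,F{\left(-1,0 \right)} \right)} = \frac{323}{206} - \left(9 - 4 \left(5 - 1\right)\right) = \frac{323}{206} - \left(9 - 16\right) = \frac{323}{206} - -7 = \frac{323}{206} + 7 = \frac{1765}{206}$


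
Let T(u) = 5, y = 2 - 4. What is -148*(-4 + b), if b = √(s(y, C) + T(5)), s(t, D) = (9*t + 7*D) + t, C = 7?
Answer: 592 - 148*√34 ≈ -270.98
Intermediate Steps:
y = -2
s(t, D) = 7*D + 10*t (s(t, D) = (7*D + 9*t) + t = 7*D + 10*t)
b = √34 (b = √((7*7 + 10*(-2)) + 5) = √((49 - 20) + 5) = √(29 + 5) = √34 ≈ 5.8309)
-148*(-4 + b) = -148*(-4 + √34) = 592 - 148*√34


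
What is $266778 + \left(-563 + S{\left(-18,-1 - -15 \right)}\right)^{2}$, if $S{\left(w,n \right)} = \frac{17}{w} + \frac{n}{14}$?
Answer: $\frac{189113761}{324} \approx 5.8368 \cdot 10^{5}$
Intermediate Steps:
$S{\left(w,n \right)} = \frac{17}{w} + \frac{n}{14}$ ($S{\left(w,n \right)} = \frac{17}{w} + n \frac{1}{14} = \frac{17}{w} + \frac{n}{14}$)
$266778 + \left(-563 + S{\left(-18,-1 - -15 \right)}\right)^{2} = 266778 + \left(-563 + \left(\frac{17}{-18} + \frac{-1 - -15}{14}\right)\right)^{2} = 266778 + \left(-563 + \left(17 \left(- \frac{1}{18}\right) + \frac{-1 + 15}{14}\right)\right)^{2} = 266778 + \left(-563 + \left(- \frac{17}{18} + \frac{1}{14} \cdot 14\right)\right)^{2} = 266778 + \left(-563 + \left(- \frac{17}{18} + 1\right)\right)^{2} = 266778 + \left(-563 + \frac{1}{18}\right)^{2} = 266778 + \left(- \frac{10133}{18}\right)^{2} = 266778 + \frac{102677689}{324} = \frac{189113761}{324}$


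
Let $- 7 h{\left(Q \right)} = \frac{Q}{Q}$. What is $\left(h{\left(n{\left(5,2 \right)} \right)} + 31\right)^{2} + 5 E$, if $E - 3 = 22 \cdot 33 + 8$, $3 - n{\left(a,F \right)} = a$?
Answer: $\frac{227221}{49} \approx 4637.2$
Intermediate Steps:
$n{\left(a,F \right)} = 3 - a$
$h{\left(Q \right)} = - \frac{1}{7}$ ($h{\left(Q \right)} = - \frac{Q \frac{1}{Q}}{7} = \left(- \frac{1}{7}\right) 1 = - \frac{1}{7}$)
$E = 737$ ($E = 3 + \left(22 \cdot 33 + 8\right) = 3 + \left(726 + 8\right) = 3 + 734 = 737$)
$\left(h{\left(n{\left(5,2 \right)} \right)} + 31\right)^{2} + 5 E = \left(- \frac{1}{7} + 31\right)^{2} + 5 \cdot 737 = \left(\frac{216}{7}\right)^{2} + 3685 = \frac{46656}{49} + 3685 = \frac{227221}{49}$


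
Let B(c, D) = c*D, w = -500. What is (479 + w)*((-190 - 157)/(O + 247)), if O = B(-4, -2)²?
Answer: 7287/311 ≈ 23.431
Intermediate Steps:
B(c, D) = D*c
O = 64 (O = (-2*(-4))² = 8² = 64)
(479 + w)*((-190 - 157)/(O + 247)) = (479 - 500)*((-190 - 157)/(64 + 247)) = -(-7287)/311 = -21*(-347/311) = 7287/311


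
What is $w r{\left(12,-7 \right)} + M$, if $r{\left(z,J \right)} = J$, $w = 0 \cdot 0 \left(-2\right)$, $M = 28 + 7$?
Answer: $35$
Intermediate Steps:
$M = 35$
$w = 0$ ($w = 0 \left(-2\right) = 0$)
$w r{\left(12,-7 \right)} + M = 0 \left(-7\right) + 35 = 0 + 35 = 35$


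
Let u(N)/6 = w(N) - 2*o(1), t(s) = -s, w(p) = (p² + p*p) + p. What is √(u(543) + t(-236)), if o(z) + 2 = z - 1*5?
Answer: √3541754 ≈ 1882.0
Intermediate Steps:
o(z) = -7 + z (o(z) = -2 + (z - 1*5) = -2 + (z - 5) = -2 + (-5 + z) = -7 + z)
w(p) = p + 2*p² (w(p) = (p² + p²) + p = 2*p² + p = p + 2*p²)
u(N) = 72 + 6*N*(1 + 2*N) (u(N) = 6*(N*(1 + 2*N) - 2*(-7 + 1)) = 6*(N*(1 + 2*N) - 2*(-6)) = 6*(N*(1 + 2*N) + 12) = 6*(12 + N*(1 + 2*N)) = 72 + 6*N*(1 + 2*N))
√(u(543) + t(-236)) = √((72 + 6*543*(1 + 2*543)) - 1*(-236)) = √((72 + 6*543*(1 + 1086)) + 236) = √((72 + 6*543*1087) + 236) = √((72 + 3541446) + 236) = √(3541518 + 236) = √3541754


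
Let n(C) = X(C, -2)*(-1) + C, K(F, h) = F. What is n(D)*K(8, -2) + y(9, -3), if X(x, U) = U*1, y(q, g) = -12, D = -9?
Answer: -68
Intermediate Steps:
X(x, U) = U
n(C) = 2 + C (n(C) = -2*(-1) + C = 2 + C)
n(D)*K(8, -2) + y(9, -3) = (2 - 9)*8 - 12 = -7*8 - 12 = -56 - 12 = -68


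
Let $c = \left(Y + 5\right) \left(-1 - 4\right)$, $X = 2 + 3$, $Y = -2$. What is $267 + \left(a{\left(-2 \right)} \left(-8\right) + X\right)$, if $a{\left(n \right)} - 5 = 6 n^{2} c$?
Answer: $3112$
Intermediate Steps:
$X = 5$
$c = -15$ ($c = \left(-2 + 5\right) \left(-1 - 4\right) = 3 \left(-5\right) = -15$)
$a{\left(n \right)} = 5 - 90 n^{2}$ ($a{\left(n \right)} = 5 + 6 n^{2} \left(-15\right) = 5 - 90 n^{2}$)
$267 + \left(a{\left(-2 \right)} \left(-8\right) + X\right) = 267 + \left(\left(5 - 90 \left(-2\right)^{2}\right) \left(-8\right) + 5\right) = 267 + \left(\left(5 - 360\right) \left(-8\right) + 5\right) = 267 + \left(\left(-355\right) \left(-8\right) + 5\right) = 267 + \left(2840 + 5\right) = 267 + 2845 = 3112$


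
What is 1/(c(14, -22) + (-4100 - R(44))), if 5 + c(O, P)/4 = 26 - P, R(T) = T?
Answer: -1/3972 ≈ -0.00025176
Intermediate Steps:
c(O, P) = 84 - 4*P (c(O, P) = -20 + 4*(26 - P) = -20 + (104 - 4*P) = 84 - 4*P)
1/(c(14, -22) + (-4100 - R(44))) = 1/((84 - 4*(-22)) + (-4100 - 1*44)) = 1/((84 + 88) + (-4100 - 44)) = 1/(172 - 4144) = 1/(-3972) = -1/3972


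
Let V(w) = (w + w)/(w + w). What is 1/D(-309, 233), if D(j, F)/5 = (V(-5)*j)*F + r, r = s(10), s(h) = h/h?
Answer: -1/359980 ≈ -2.7779e-6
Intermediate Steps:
s(h) = 1
V(w) = 1 (V(w) = (2*w)/((2*w)) = (2*w)*(1/(2*w)) = 1)
r = 1
D(j, F) = 5 + 5*F*j (D(j, F) = 5*((1*j)*F + 1) = 5*(j*F + 1) = 5*(F*j + 1) = 5*(1 + F*j) = 5 + 5*F*j)
1/D(-309, 233) = 1/(5 + 5*233*(-309)) = 1/(5 - 359985) = 1/(-359980) = -1/359980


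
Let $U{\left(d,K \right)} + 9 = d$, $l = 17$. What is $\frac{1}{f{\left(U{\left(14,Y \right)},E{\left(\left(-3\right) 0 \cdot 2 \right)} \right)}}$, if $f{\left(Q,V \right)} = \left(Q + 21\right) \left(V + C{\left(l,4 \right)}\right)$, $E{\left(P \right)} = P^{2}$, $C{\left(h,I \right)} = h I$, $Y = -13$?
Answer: $\frac{1}{1768} \approx 0.00056561$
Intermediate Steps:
$U{\left(d,K \right)} = -9 + d$
$C{\left(h,I \right)} = I h$
$f{\left(Q,V \right)} = \left(21 + Q\right) \left(68 + V\right)$ ($f{\left(Q,V \right)} = \left(Q + 21\right) \left(V + 4 \cdot 17\right) = \left(21 + Q\right) \left(V + 68\right) = \left(21 + Q\right) \left(68 + V\right)$)
$\frac{1}{f{\left(U{\left(14,Y \right)},E{\left(\left(-3\right) 0 \cdot 2 \right)} \right)}} = \frac{1}{1428 + 21 \left(\left(-3\right) 0 \cdot 2\right)^{2} + 68 \left(-9 + 14\right) + \left(-9 + 14\right) \left(\left(-3\right) 0 \cdot 2\right)^{2}} = \frac{1}{1428 + 21 \left(0 \cdot 2\right)^{2} + 68 \cdot 5 + 5 \left(0 \cdot 2\right)^{2}} = \frac{1}{1428 + 21 \cdot 0^{2} + 340 + 5 \cdot 0^{2}} = \frac{1}{1428 + 21 \cdot 0 + 340 + 5 \cdot 0} = \frac{1}{1428 + 0 + 340 + 0} = \frac{1}{1768}$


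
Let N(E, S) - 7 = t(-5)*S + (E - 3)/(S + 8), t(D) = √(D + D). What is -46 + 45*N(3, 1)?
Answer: 269 + 45*I*√10 ≈ 269.0 + 142.3*I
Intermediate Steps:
t(D) = √2*√D (t(D) = √(2*D) = √2*√D)
N(E, S) = 7 + (-3 + E)/(8 + S) + I*S*√10 (N(E, S) = 7 + ((√2*√(-5))*S + (E - 3)/(S + 8)) = 7 + ((√2*(I*√5))*S + (-3 + E)/(8 + S)) = 7 + ((I*√10)*S + (-3 + E)/(8 + S)) = 7 + (I*S*√10 + (-3 + E)/(8 + S)) = 7 + ((-3 + E)/(8 + S) + I*S*√10) = 7 + (-3 + E)/(8 + S) + I*S*√10)
-46 + 45*N(3, 1) = -46 + 45*((53 + 3 + 7*1 + I*√10*1² + 8*I*1*√10)/(8 + 1)) = -46 + 45*((53 + 3 + 7 + I*√10*1 + 8*I*√10)/9) = -46 + 45*((53 + 3 + 7 + I*√10 + 8*I*√10)/9) = -46 + 45*((63 + 9*I*√10)/9) = -46 + 45*(7 + I*√10) = -46 + (315 + 45*I*√10) = 269 + 45*I*√10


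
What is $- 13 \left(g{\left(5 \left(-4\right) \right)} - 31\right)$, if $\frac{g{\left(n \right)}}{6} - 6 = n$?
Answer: $1495$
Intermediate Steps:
$g{\left(n \right)} = 36 + 6 n$
$- 13 \left(g{\left(5 \left(-4\right) \right)} - 31\right) = - 13 \left(\left(36 + 6 \cdot 5 \left(-4\right)\right) - 31\right) = - 13 \left(\left(36 + 6 \left(-20\right)\right) - 31\right) = - 13 \left(\left(36 - 120\right) - 31\right) = - 13 \left(-84 - 31\right) = \left(-13\right) \left(-115\right) = 1495$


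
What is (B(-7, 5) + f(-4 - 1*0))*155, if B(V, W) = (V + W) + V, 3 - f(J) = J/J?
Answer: -1085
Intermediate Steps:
f(J) = 2 (f(J) = 3 - J/J = 3 - 1*1 = 3 - 1 = 2)
B(V, W) = W + 2*V
(B(-7, 5) + f(-4 - 1*0))*155 = ((5 + 2*(-7)) + 2)*155 = ((5 - 14) + 2)*155 = (-9 + 2)*155 = -7*155 = -1085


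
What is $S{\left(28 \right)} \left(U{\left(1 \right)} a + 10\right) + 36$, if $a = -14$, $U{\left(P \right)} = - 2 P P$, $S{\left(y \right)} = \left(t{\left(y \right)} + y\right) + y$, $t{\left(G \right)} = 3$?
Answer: $2278$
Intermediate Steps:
$S{\left(y \right)} = 3 + 2 y$ ($S{\left(y \right)} = \left(3 + y\right) + y = 3 + 2 y$)
$U{\left(P \right)} = - 2 P^{2}$
$S{\left(28 \right)} \left(U{\left(1 \right)} a + 10\right) + 36 = \left(3 + 2 \cdot 28\right) \left(- 2 \cdot 1^{2} \left(-14\right) + 10\right) + 36 = \left(3 + 56\right) \left(\left(-2\right) 1 \left(-14\right) + 10\right) + 36 = 59 \left(\left(-2\right) \left(-14\right) + 10\right) + 36 = 59 \left(28 + 10\right) + 36 = 59 \cdot 38 + 36 = 2242 + 36 = 2278$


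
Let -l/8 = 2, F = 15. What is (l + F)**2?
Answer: 1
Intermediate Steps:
l = -16 (l = -8*2 = -16)
(l + F)**2 = (-16 + 15)**2 = (-1)**2 = 1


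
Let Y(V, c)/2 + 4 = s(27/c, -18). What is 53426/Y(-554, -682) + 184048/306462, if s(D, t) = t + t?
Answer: -4089578743/6129240 ≈ -667.22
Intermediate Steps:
s(D, t) = 2*t
Y(V, c) = -80 (Y(V, c) = -8 + 2*(2*(-18)) = -8 + 2*(-36) = -8 - 72 = -80)
53426/Y(-554, -682) + 184048/306462 = 53426/(-80) + 184048/306462 = 53426*(-1/80) + 184048*(1/306462) = -26713/40 + 92024/153231 = -4089578743/6129240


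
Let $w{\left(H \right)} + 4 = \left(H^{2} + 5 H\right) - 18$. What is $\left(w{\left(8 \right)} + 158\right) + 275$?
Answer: $515$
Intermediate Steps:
$w{\left(H \right)} = -22 + H^{2} + 5 H$ ($w{\left(H \right)} = -4 - \left(18 - H^{2} - 5 H\right) = -4 + \left(-18 + H^{2} + 5 H\right) = -22 + H^{2} + 5 H$)
$\left(w{\left(8 \right)} + 158\right) + 275 = \left(\left(-22 + 8^{2} + 5 \cdot 8\right) + 158\right) + 275 = \left(\left(-22 + 64 + 40\right) + 158\right) + 275 = \left(82 + 158\right) + 275 = 240 + 275 = 515$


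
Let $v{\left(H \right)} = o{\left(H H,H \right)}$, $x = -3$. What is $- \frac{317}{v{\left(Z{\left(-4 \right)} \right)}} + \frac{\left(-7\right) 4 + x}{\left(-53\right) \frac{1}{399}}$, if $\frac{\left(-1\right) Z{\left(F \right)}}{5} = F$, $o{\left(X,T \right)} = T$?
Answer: $\frac{230579}{1060} \approx 217.53$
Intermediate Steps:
$Z{\left(F \right)} = - 5 F$
$v{\left(H \right)} = H$
$- \frac{317}{v{\left(Z{\left(-4 \right)} \right)}} + \frac{\left(-7\right) 4 + x}{\left(-53\right) \frac{1}{399}} = - \frac{317}{\left(-5\right) \left(-4\right)} + \frac{\left(-7\right) 4 - 3}{\left(-53\right) \frac{1}{399}} = - \frac{317}{20} + \frac{-28 - 3}{\left(-53\right) \frac{1}{399}} = \left(-317\right) \frac{1}{20} - \frac{31}{- \frac{53}{399}} = - \frac{317}{20} - - \frac{12369}{53} = - \frac{317}{20} + \frac{12369}{53} = \frac{230579}{1060}$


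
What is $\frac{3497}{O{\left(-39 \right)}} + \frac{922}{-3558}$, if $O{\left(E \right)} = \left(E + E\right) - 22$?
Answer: $- \frac{6267263}{177900} \approx -35.229$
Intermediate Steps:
$O{\left(E \right)} = -22 + 2 E$ ($O{\left(E \right)} = 2 E - 22 = -22 + 2 E$)
$\frac{3497}{O{\left(-39 \right)}} + \frac{922}{-3558} = \frac{3497}{-22 + 2 \left(-39\right)} + \frac{922}{-3558} = \frac{3497}{-22 - 78} + 922 \left(- \frac{1}{3558}\right) = \frac{3497}{-100} - \frac{461}{1779} = 3497 \left(- \frac{1}{100}\right) - \frac{461}{1779} = - \frac{3497}{100} - \frac{461}{1779} = - \frac{6267263}{177900}$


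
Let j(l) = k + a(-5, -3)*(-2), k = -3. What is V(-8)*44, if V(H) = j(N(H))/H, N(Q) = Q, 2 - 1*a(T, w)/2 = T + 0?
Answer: 341/2 ≈ 170.50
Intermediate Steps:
a(T, w) = 4 - 2*T (a(T, w) = 4 - 2*(T + 0) = 4 - 2*T)
j(l) = -31 (j(l) = -3 + (4 - 2*(-5))*(-2) = -3 + (4 + 10)*(-2) = -3 + 14*(-2) = -3 - 28 = -31)
V(H) = -31/H
V(-8)*44 = -31/(-8)*44 = -31*(-⅛)*44 = (31/8)*44 = 341/2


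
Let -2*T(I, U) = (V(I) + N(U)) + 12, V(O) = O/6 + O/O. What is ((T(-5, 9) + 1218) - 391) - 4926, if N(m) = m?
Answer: -49315/12 ≈ -4109.6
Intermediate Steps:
V(O) = 1 + O/6 (V(O) = O*(⅙) + 1 = O/6 + 1 = 1 + O/6)
T(I, U) = -13/2 - U/2 - I/12 (T(I, U) = -(((1 + I/6) + U) + 12)/2 = -((1 + U + I/6) + 12)/2 = -(13 + U + I/6)/2 = -13/2 - U/2 - I/12)
((T(-5, 9) + 1218) - 391) - 4926 = (((-13/2 - ½*9 - 1/12*(-5)) + 1218) - 391) - 4926 = (((-13/2 - 9/2 + 5/12) + 1218) - 391) - 4926 = ((-127/12 + 1218) - 391) - 4926 = (14489/12 - 391) - 4926 = 9797/12 - 4926 = -49315/12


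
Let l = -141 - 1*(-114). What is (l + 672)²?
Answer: 416025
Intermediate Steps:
l = -27 (l = -141 + 114 = -27)
(l + 672)² = (-27 + 672)² = 645² = 416025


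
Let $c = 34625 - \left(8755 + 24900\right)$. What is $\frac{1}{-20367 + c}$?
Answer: $- \frac{1}{19397} \approx -5.1554 \cdot 10^{-5}$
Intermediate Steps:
$c = 970$ ($c = 34625 - 33655 = 970$)
$\frac{1}{-20367 + c} = \frac{1}{-20367 + 970} = \frac{1}{-19397} = - \frac{1}{19397}$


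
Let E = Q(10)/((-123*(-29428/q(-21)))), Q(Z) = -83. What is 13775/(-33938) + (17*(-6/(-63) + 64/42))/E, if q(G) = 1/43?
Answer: -145388182286253/2816854 ≈ -5.1614e+7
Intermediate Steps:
q(G) = 1/43
E = -83/155644692 (E = -83/((-123/((1/43)/(-29428)))) = -83/((-123/((1/43)*(-1/29428)))) = -83/((-123/(-1/1265404))) = -83/((-123*(-1265404))) = -83/155644692 ≈ -5.3327e-7)
13775/(-33938) + (17*(-6/(-63) + 64/42))/E = 13775/(-33938) + (17*(-6/(-63) + 64/42))/(-83/155644692) = 13775*(-1/33938) + (17*(-6*(-1/63) + 64*(1/42)))*(-155644692/83) = -13775/33938 + (17*(2/21 + 32/21))*(-155644692/83) = -13775/33938 + (17*(34/21))*(-155644692/83) = -13775/33938 + (578/21)*(-155644692/83) = -13775/33938 - 4283934856/83 = -145388182286253/2816854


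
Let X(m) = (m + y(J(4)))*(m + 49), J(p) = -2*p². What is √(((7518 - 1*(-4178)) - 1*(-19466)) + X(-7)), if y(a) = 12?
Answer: 2*√7843 ≈ 177.12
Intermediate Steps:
X(m) = (12 + m)*(49 + m) (X(m) = (m + 12)*(m + 49) = (12 + m)*(49 + m))
√(((7518 - 1*(-4178)) - 1*(-19466)) + X(-7)) = √(((7518 - 1*(-4178)) - 1*(-19466)) + (588 + (-7)² + 61*(-7))) = √(((7518 + 4178) + 19466) + (588 + 49 - 427)) = √((11696 + 19466) + 210) = √(31162 + 210) = √31372 = 2*√7843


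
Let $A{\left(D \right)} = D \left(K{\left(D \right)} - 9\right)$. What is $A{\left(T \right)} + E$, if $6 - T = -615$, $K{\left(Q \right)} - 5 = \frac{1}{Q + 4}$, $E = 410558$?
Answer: $\frac{255046871}{625} \approx 4.0808 \cdot 10^{5}$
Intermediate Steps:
$K{\left(Q \right)} = 5 + \frac{1}{4 + Q}$ ($K{\left(Q \right)} = 5 + \frac{1}{Q + 4} = 5 + \frac{1}{4 + Q}$)
$T = 621$ ($T = 6 - -615 = 6 + 615 = 621$)
$A{\left(D \right)} = D \left(-9 + \frac{21 + 5 D}{4 + D}\right)$ ($A{\left(D \right)} = D \left(\frac{21 + 5 D}{4 + D} - 9\right) = D \left(-9 + \frac{21 + 5 D}{4 + D}\right)$)
$A{\left(T \right)} + E = \left(-1\right) 621 \frac{1}{4 + 621} \left(15 + 4 \cdot 621\right) + 410558 = \left(-1\right) 621 \cdot \frac{1}{625} \left(15 + 2484\right) + 410558 = \left(-1\right) 621 \cdot \frac{1}{625} \cdot 2499 + 410558 = - \frac{1551879}{625} + 410558 = \frac{255046871}{625}$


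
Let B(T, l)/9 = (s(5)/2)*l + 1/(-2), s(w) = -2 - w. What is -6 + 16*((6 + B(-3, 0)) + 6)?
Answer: 114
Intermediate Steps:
B(T, l) = -9/2 - 63*l/2 (B(T, l) = 9*(((-2 - 1*5)/2)*l + 1/(-2)) = 9*(((-2 - 5)*(½))*l - ½) = 9*((-7*½)*l - ½) = 9*(-7*l/2 - ½) = 9*(-½ - 7*l/2) = -9/2 - 63*l/2)
-6 + 16*((6 + B(-3, 0)) + 6) = -6 + 16*((6 + (-9/2 - 63/2*0)) + 6) = -6 + 16*((6 + (-9/2 + 0)) + 6) = -6 + 16*((6 - 9/2) + 6) = -6 + 16*(3/2 + 6) = -6 + 16*(15/2) = -6 + 120 = 114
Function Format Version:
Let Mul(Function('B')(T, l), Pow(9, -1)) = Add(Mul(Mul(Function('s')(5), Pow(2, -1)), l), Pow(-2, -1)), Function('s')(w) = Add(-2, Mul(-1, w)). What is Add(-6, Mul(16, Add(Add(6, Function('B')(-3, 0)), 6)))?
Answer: 114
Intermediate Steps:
Function('B')(T, l) = Add(Rational(-9, 2), Mul(Rational(-63, 2), l)) (Function('B')(T, l) = Mul(9, Add(Mul(Mul(Add(-2, Mul(-1, 5)), Pow(2, -1)), l), Pow(-2, -1))) = Mul(9, Add(Mul(Mul(Add(-2, -5), Rational(1, 2)), l), Rational(-1, 2))) = Mul(9, Add(Mul(Mul(-7, Rational(1, 2)), l), Rational(-1, 2))) = Mul(9, Add(Mul(Rational(-7, 2), l), Rational(-1, 2))) = Mul(9, Add(Rational(-1, 2), Mul(Rational(-7, 2), l))) = Add(Rational(-9, 2), Mul(Rational(-63, 2), l)))
Add(-6, Mul(16, Add(Add(6, Function('B')(-3, 0)), 6))) = Add(-6, Mul(16, Add(Add(6, Add(Rational(-9, 2), Mul(Rational(-63, 2), 0))), 6))) = Add(-6, Mul(16, Add(Add(6, Add(Rational(-9, 2), 0)), 6))) = Add(-6, Mul(16, Add(Add(6, Rational(-9, 2)), 6))) = Add(-6, Mul(16, Add(Rational(3, 2), 6))) = Add(-6, Mul(16, Rational(15, 2))) = Add(-6, 120) = 114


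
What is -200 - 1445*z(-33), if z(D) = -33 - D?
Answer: -200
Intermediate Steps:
-200 - 1445*z(-33) = -200 - 1445*(-33 - 1*(-33)) = -200 - 1445*(-33 + 33) = -200 - 1445*0 = -200 + 0 = -200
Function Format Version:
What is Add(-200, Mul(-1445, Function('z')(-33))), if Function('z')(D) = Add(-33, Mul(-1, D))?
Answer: -200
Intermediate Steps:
Add(-200, Mul(-1445, Function('z')(-33))) = Add(-200, Mul(-1445, Add(-33, Mul(-1, -33)))) = Add(-200, Mul(-1445, Add(-33, 33))) = Add(-200, Mul(-1445, 0)) = Add(-200, 0) = -200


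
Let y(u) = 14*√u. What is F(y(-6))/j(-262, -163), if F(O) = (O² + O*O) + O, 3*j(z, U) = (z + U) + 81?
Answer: 882/43 - 21*I*√6/172 ≈ 20.512 - 0.29907*I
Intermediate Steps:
j(z, U) = 27 + U/3 + z/3 (j(z, U) = ((z + U) + 81)/3 = ((U + z) + 81)/3 = (81 + U + z)/3 = 27 + U/3 + z/3)
F(O) = O + 2*O² (F(O) = (O² + O²) + O = 2*O² + O = O + 2*O²)
F(y(-6))/j(-262, -163) = ((14*√(-6))*(1 + 2*(14*√(-6))))/(27 + (⅓)*(-163) + (⅓)*(-262)) = ((14*(I*√6))*(1 + 2*(14*(I*√6))))/(27 - 163/3 - 262/3) = ((14*I*√6)*(1 + 2*(14*I*√6)))/(-344/3) = ((14*I*√6)*(1 + 28*I*√6))*(-3/344) = (14*I*√6*(1 + 28*I*√6))*(-3/344) = -21*I*√6*(1 + 28*I*√6)/172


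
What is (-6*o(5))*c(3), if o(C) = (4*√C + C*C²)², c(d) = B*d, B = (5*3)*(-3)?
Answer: 12721050 + 810000*√5 ≈ 1.4532e+7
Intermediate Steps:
B = -45 (B = 15*(-3) = -45)
c(d) = -45*d
o(C) = (C³ + 4*√C)² (o(C) = (4*√C + C³)² = (C³ + 4*√C)²)
(-6*o(5))*c(3) = (-6*(5³ + 4*√5)²)*(-45*3) = -6*(125 + 4*√5)²*(-135) = 810*(125 + 4*√5)²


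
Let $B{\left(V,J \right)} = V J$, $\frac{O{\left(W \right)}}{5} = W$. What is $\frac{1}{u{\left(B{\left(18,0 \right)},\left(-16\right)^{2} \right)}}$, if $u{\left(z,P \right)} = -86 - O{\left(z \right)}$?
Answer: $- \frac{1}{86} \approx -0.011628$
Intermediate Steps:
$O{\left(W \right)} = 5 W$
$B{\left(V,J \right)} = J V$
$u{\left(z,P \right)} = -86 - 5 z$
$\frac{1}{u{\left(B{\left(18,0 \right)},\left(-16\right)^{2} \right)}} = \frac{1}{-86 - 5 \cdot 0 \cdot 18} = \frac{1}{-86 - 0} = \frac{1}{-86 + 0} = \frac{1}{-86} = - \frac{1}{86}$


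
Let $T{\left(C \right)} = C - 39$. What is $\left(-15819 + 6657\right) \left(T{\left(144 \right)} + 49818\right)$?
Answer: $-457394526$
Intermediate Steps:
$T{\left(C \right)} = -39 + C$
$\left(-15819 + 6657\right) \left(T{\left(144 \right)} + 49818\right) = \left(-15819 + 6657\right) \left(\left(-39 + 144\right) + 49818\right) = - 9162 \left(105 + 49818\right) = \left(-9162\right) 49923 = -457394526$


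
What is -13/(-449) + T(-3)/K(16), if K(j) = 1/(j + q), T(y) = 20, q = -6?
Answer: 89813/449 ≈ 200.03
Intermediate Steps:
K(j) = 1/(-6 + j) (K(j) = 1/(j - 6) = 1/(-6 + j))
-13/(-449) + T(-3)/K(16) = -13/(-449) + 20/(1/(-6 + 16)) = -13*(-1/449) + 20/(1/10) = 13/449 + 20/(⅒) = 13/449 + 20*10 = 13/449 + 200 = 89813/449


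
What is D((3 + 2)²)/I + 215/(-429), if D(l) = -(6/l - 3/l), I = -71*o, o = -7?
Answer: -2672662/5330325 ≈ -0.50141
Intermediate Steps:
I = 497 (I = -71*(-7) = 497)
D(l) = -3/l
D((3 + 2)²)/I + 215/(-429) = -3/(3 + 2)²/497 + 215/(-429) = -3/(5²)*(1/497) + 215*(-1/429) = -3/25*(1/497) - 215/429 = -3*1/25*(1/497) - 215/429 = -3/25*1/497 - 215/429 = -3/12425 - 215/429 = -2672662/5330325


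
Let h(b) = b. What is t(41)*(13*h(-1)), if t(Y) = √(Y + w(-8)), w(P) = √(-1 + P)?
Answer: -13*√(41 + 3*I) ≈ -83.296 - 3.0434*I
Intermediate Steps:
t(Y) = √(Y + 3*I) (t(Y) = √(Y + √(-1 - 8)) = √(Y + √(-9)) = √(Y + 3*I))
t(41)*(13*h(-1)) = √(41 + 3*I)*(13*(-1)) = √(41 + 3*I)*(-13) = -13*√(41 + 3*I)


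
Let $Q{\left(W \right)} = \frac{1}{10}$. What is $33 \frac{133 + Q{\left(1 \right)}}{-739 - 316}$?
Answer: $- \frac{43923}{10550} \approx -4.1633$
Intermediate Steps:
$Q{\left(W \right)} = \frac{1}{10}$
$33 \frac{133 + Q{\left(1 \right)}}{-739 - 316} = 33 \frac{133 + \frac{1}{10}}{-739 - 316} = 33 \frac{1331}{10 \left(-1055\right)} = 33 \cdot \frac{1331}{10} \left(- \frac{1}{1055}\right) = 33 \left(- \frac{1331}{10550}\right) = - \frac{43923}{10550}$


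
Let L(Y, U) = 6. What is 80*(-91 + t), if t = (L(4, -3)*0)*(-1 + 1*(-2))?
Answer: -7280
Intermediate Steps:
t = 0 (t = (6*0)*(-1 + 1*(-2)) = 0*(-1 - 2) = 0*(-3) = 0)
80*(-91 + t) = 80*(-91 + 0) = 80*(-91) = -7280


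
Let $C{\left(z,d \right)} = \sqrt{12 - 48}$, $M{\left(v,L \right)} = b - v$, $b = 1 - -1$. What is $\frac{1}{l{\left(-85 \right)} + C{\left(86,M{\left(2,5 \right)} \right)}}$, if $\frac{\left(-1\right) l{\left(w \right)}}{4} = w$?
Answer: $\frac{85}{28909} - \frac{3 i}{57818} \approx 0.0029403 - 5.1887 \cdot 10^{-5} i$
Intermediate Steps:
$b = 2$ ($b = 1 + 1 = 2$)
$l{\left(w \right)} = - 4 w$
$M{\left(v,L \right)} = 2 - v$
$C{\left(z,d \right)} = 6 i$ ($C{\left(z,d \right)} = \sqrt{-36} = 6 i$)
$\frac{1}{l{\left(-85 \right)} + C{\left(86,M{\left(2,5 \right)} \right)}} = \frac{1}{\left(-4\right) \left(-85\right) + 6 i} = \frac{1}{340 + 6 i} = \frac{340 - 6 i}{115636}$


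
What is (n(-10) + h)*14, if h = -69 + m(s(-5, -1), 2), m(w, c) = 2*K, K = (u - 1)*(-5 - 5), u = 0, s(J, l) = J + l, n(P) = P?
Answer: -826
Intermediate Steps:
K = 10 (K = (0 - 1)*(-5 - 5) = -1*(-10) = 10)
m(w, c) = 20 (m(w, c) = 2*10 = 20)
h = -49 (h = -69 + 20 = -49)
(n(-10) + h)*14 = (-10 - 49)*14 = -59*14 = -826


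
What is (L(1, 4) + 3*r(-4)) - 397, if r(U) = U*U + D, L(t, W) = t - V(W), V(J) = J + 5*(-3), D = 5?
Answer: -322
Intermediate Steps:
V(J) = -15 + J (V(J) = J - 15 = -15 + J)
L(t, W) = 15 + t - W (L(t, W) = t - (-15 + W) = t + (15 - W) = 15 + t - W)
r(U) = 5 + U**2 (r(U) = U*U + 5 = U**2 + 5 = 5 + U**2)
(L(1, 4) + 3*r(-4)) - 397 = ((15 + 1 - 1*4) + 3*(5 + (-4)**2)) - 397 = ((15 + 1 - 4) + 3*(5 + 16)) - 397 = (12 + 3*21) - 397 = (12 + 63) - 397 = 75 - 397 = -322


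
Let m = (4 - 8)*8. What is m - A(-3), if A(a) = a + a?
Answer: -26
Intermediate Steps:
m = -32 (m = -4*8 = -32)
A(a) = 2*a
m - A(-3) = -32 - 2*(-3) = -32 - 1*(-6) = -32 + 6 = -26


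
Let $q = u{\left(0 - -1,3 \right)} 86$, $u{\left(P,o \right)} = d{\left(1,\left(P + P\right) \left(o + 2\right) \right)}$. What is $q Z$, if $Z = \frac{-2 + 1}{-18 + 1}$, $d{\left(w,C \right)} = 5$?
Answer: $\frac{430}{17} \approx 25.294$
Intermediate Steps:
$u{\left(P,o \right)} = 5$
$q = 430$ ($q = 5 \cdot 86 = 430$)
$Z = \frac{1}{17}$ ($Z = - \frac{1}{-17} = \left(-1\right) \left(- \frac{1}{17}\right) = \frac{1}{17} \approx 0.058824$)
$q Z = 430 \cdot \frac{1}{17} = \frac{430}{17}$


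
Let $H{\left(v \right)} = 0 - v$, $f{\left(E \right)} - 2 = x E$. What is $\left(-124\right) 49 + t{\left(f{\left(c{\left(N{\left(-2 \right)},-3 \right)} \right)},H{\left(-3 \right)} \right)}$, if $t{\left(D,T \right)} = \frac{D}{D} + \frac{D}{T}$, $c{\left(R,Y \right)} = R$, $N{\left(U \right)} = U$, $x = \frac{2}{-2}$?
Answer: $- \frac{18221}{3} \approx -6073.7$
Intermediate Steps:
$x = -1$ ($x = 2 \left(- \frac{1}{2}\right) = -1$)
$f{\left(E \right)} = 2 - E$
$H{\left(v \right)} = - v$
$t{\left(D,T \right)} = 1 + \frac{D}{T}$
$\left(-124\right) 49 + t{\left(f{\left(c{\left(N{\left(-2 \right)},-3 \right)} \right)},H{\left(-3 \right)} \right)} = \left(-124\right) 49 + \frac{\left(2 - -2\right) - -3}{\left(-1\right) \left(-3\right)} = -6076 + \frac{\left(2 + 2\right) + 3}{3} = -6076 + \frac{4 + 3}{3} = -6076 + \frac{1}{3} \cdot 7 = -6076 + \frac{7}{3} = - \frac{18221}{3}$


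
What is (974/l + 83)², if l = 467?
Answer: 1578870225/218089 ≈ 7239.6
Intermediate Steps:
(974/l + 83)² = (974/467 + 83)² = (39735/467)² = 1578870225/218089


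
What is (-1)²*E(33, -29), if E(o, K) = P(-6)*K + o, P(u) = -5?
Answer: 178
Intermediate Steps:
E(o, K) = o - 5*K (E(o, K) = -5*K + o = o - 5*K)
(-1)²*E(33, -29) = (-1)²*(33 - 5*(-29)) = 1*(33 + 145) = 1*178 = 178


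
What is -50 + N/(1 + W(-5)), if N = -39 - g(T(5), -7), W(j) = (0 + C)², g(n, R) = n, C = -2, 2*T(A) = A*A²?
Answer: -703/10 ≈ -70.300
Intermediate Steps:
T(A) = A³/2 (T(A) = (A*A²)/2 = A³/2)
W(j) = 4 (W(j) = (0 - 2)² = (-2)² = 4)
N = -203/2 (N = -39 - 5³/2 = -39 - 125/2 = -203/2 ≈ -101.50)
-50 + N/(1 + W(-5)) = -50 - 203/(2*(1 + 4)) = -50 - 203/2/5 = -50 - 203/2*⅕ = -50 - 203/10 = -703/10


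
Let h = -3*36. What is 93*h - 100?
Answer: -10144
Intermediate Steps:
h = -108
93*h - 100 = 93*(-108) - 100 = -10044 - 100 = -10144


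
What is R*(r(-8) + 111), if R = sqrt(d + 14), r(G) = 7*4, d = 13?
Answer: 417*sqrt(3) ≈ 722.27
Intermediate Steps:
r(G) = 28
R = 3*sqrt(3) (R = sqrt(13 + 14) = sqrt(27) = 3*sqrt(3) ≈ 5.1962)
R*(r(-8) + 111) = (3*sqrt(3))*(28 + 111) = (3*sqrt(3))*139 = 417*sqrt(3)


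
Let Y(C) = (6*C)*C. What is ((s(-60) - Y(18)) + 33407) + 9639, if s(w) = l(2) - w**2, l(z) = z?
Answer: 37504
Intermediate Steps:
Y(C) = 6*C**2
s(w) = 2 - w**2
((s(-60) - Y(18)) + 33407) + 9639 = (((2 - 1*(-60)**2) - 6*18**2) + 33407) + 9639 = (((2 - 1*3600) - 6*324) + 33407) + 9639 = (((2 - 3600) - 1*1944) + 33407) + 9639 = ((-3598 - 1944) + 33407) + 9639 = (-5542 + 33407) + 9639 = 27865 + 9639 = 37504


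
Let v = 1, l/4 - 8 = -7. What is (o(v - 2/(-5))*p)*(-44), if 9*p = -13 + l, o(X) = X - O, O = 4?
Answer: -572/5 ≈ -114.40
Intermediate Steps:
l = 4 (l = 32 + 4*(-7) = 32 - 28 = 4)
o(X) = -4 + X (o(X) = X - 1*4 = X - 4 = -4 + X)
p = -1 (p = (-13 + 4)/9 = (⅑)*(-9) = -1)
(o(v - 2/(-5))*p)*(-44) = ((-4 + (1 - 2/(-5)))*(-1))*(-44) = ((-4 + (1 - 2*(-1)/5))*(-1))*(-44) = ((-4 + (1 - 1*(-⅖)))*(-1))*(-44) = ((-4 + (1 + ⅖))*(-1))*(-44) = ((-4 + 7/5)*(-1))*(-44) = -13/5*(-1)*(-44) = (13/5)*(-44) = -572/5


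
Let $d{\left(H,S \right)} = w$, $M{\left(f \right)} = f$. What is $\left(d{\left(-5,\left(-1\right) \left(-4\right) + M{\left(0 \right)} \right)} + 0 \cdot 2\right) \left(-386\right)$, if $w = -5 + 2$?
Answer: $1158$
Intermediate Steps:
$w = -3$
$d{\left(H,S \right)} = -3$
$\left(d{\left(-5,\left(-1\right) \left(-4\right) + M{\left(0 \right)} \right)} + 0 \cdot 2\right) \left(-386\right) = \left(-3 + 0 \cdot 2\right) \left(-386\right) = \left(-3 + 0\right) \left(-386\right) = \left(-3\right) \left(-386\right) = 1158$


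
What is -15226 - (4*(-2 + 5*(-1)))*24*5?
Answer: -11866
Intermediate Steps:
-15226 - (4*(-2 + 5*(-1)))*24*5 = -15226 - (4*(-2 - 5))*24*5 = -15226 - (4*(-7))*24*5 = -15226 - (-28*24)*5 = -15226 - (-672)*5 = -15226 - 1*(-3360) = -15226 + 3360 = -11866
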